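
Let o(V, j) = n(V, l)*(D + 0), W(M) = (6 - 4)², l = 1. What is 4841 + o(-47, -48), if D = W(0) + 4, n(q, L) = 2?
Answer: 4857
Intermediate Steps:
W(M) = 4 (W(M) = 2² = 4)
D = 8 (D = 4 + 4 = 8)
o(V, j) = 16 (o(V, j) = 2*(8 + 0) = 2*8 = 16)
4841 + o(-47, -48) = 4841 + 16 = 4857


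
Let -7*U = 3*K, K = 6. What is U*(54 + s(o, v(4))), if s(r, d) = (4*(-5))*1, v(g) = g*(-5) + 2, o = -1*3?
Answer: -612/7 ≈ -87.429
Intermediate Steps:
o = -3
v(g) = 2 - 5*g (v(g) = -5*g + 2 = 2 - 5*g)
s(r, d) = -20 (s(r, d) = -20*1 = -20)
U = -18/7 (U = -3*6/7 = -⅐*18 = -18/7 ≈ -2.5714)
U*(54 + s(o, v(4))) = -18*(54 - 20)/7 = -18/7*34 = -612/7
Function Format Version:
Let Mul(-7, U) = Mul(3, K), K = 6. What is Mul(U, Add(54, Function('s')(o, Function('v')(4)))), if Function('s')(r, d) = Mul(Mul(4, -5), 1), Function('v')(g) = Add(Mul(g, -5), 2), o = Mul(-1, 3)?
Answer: Rational(-612, 7) ≈ -87.429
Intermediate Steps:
o = -3
Function('v')(g) = Add(2, Mul(-5, g)) (Function('v')(g) = Add(Mul(-5, g), 2) = Add(2, Mul(-5, g)))
Function('s')(r, d) = -20 (Function('s')(r, d) = Mul(-20, 1) = -20)
U = Rational(-18, 7) (U = Mul(Rational(-1, 7), Mul(3, 6)) = Mul(Rational(-1, 7), 18) = Rational(-18, 7) ≈ -2.5714)
Mul(U, Add(54, Function('s')(o, Function('v')(4)))) = Mul(Rational(-18, 7), Add(54, -20)) = Mul(Rational(-18, 7), 34) = Rational(-612, 7)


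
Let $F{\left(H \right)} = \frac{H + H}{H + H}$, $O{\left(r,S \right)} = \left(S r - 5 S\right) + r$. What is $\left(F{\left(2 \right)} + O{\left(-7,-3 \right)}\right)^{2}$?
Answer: $900$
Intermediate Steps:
$O{\left(r,S \right)} = r - 5 S + S r$ ($O{\left(r,S \right)} = \left(- 5 S + S r\right) + r = r - 5 S + S r$)
$F{\left(H \right)} = 1$ ($F{\left(H \right)} = \frac{2 H}{2 H} = 2 H \frac{1}{2 H} = 1$)
$\left(F{\left(2 \right)} + O{\left(-7,-3 \right)}\right)^{2} = \left(1 - -29\right)^{2} = \left(1 + \left(-7 + 15 + 21\right)\right)^{2} = \left(1 + 29\right)^{2} = 30^{2} = 900$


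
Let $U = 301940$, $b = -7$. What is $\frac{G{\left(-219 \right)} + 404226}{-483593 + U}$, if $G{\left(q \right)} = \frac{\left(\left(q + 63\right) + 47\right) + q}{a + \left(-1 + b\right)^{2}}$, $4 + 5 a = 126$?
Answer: $- \frac{89333126}{40145313} \approx -2.2252$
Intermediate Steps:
$a = \frac{122}{5}$ ($a = - \frac{4}{5} + \frac{1}{5} \cdot 126 = - \frac{4}{5} + \frac{126}{5} = \frac{122}{5} \approx 24.4$)
$G{\left(q \right)} = \frac{275}{221} + \frac{5 q}{221}$ ($G{\left(q \right)} = \frac{\left(\left(q + 63\right) + 47\right) + q}{\frac{122}{5} + \left(-1 - 7\right)^{2}} = \frac{\left(\left(63 + q\right) + 47\right) + q}{\frac{122}{5} + \left(-8\right)^{2}} = \frac{\left(110 + q\right) + q}{\frac{122}{5} + 64} = \frac{110 + 2 q}{\frac{442}{5}} = \left(110 + 2 q\right) \frac{5}{442} = \frac{275}{221} + \frac{5 q}{221}$)
$\frac{G{\left(-219 \right)} + 404226}{-483593 + U} = \frac{\left(\frac{275}{221} + \frac{5}{221} \left(-219\right)\right) + 404226}{-483593 + 301940} = \frac{\left(\frac{275}{221} - \frac{1095}{221}\right) + 404226}{-181653} = \left(- \frac{820}{221} + 404226\right) \left(- \frac{1}{181653}\right) = \frac{89333126}{221} \left(- \frac{1}{181653}\right) = - \frac{89333126}{40145313}$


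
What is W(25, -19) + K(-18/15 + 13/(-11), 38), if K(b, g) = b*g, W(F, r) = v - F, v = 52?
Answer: -3493/55 ≈ -63.509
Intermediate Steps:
W(F, r) = 52 - F
W(25, -19) + K(-18/15 + 13/(-11), 38) = (52 - 1*25) + (-18/15 + 13/(-11))*38 = (52 - 25) + (-18*1/15 + 13*(-1/11))*38 = 27 + (-6/5 - 13/11)*38 = 27 - 131/55*38 = 27 - 4978/55 = -3493/55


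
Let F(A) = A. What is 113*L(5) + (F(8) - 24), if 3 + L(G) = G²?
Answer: 2470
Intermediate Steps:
L(G) = -3 + G²
113*L(5) + (F(8) - 24) = 113*(-3 + 5²) + (8 - 24) = 113*(-3 + 25) - 16 = 113*22 - 16 = 2486 - 16 = 2470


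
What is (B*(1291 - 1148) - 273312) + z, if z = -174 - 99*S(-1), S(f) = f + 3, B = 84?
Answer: -261672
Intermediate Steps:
S(f) = 3 + f
z = -372 (z = -174 - 99*(3 - 1) = -174 - 99*2 = -174 - 198 = -372)
(B*(1291 - 1148) - 273312) + z = (84*(1291 - 1148) - 273312) - 372 = (84*143 - 273312) - 372 = (12012 - 273312) - 372 = -261300 - 372 = -261672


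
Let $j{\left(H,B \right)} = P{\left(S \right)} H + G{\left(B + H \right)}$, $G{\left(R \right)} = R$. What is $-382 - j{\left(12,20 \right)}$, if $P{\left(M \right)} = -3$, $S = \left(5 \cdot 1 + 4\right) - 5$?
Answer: $-378$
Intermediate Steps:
$S = 4$ ($S = \left(5 + 4\right) - 5 = 9 - 5 = 4$)
$j{\left(H,B \right)} = B - 2 H$ ($j{\left(H,B \right)} = - 3 H + \left(B + H\right) = B - 2 H$)
$-382 - j{\left(12,20 \right)} = -382 - \left(20 - 24\right) = -382 - -4 = -382 + 4 = -378$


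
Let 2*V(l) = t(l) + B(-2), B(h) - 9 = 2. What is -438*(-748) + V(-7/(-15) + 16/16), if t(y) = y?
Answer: 9828907/30 ≈ 3.2763e+5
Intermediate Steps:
B(h) = 11 (B(h) = 9 + 2 = 11)
V(l) = 11/2 + l/2 (V(l) = (l + 11)/2 = (11 + l)/2 = 11/2 + l/2)
-438*(-748) + V(-7/(-15) + 16/16) = -438*(-748) + (11/2 + (-7/(-15) + 16/16)/2) = 327624 + (11/2 + (-7*(-1/15) + 16*(1/16))/2) = 327624 + (11/2 + (7/15 + 1)/2) = 327624 + (11/2 + (½)*(22/15)) = 327624 + (11/2 + 11/15) = 327624 + 187/30 = 9828907/30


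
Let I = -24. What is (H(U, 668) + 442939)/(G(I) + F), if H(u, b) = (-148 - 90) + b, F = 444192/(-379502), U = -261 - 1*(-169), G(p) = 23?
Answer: 84129711119/4142177 ≈ 20311.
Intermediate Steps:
U = -92 (U = -261 + 169 = -92)
F = -222096/189751 (F = 444192*(-1/379502) = -222096/189751 ≈ -1.1705)
H(u, b) = -238 + b
(H(U, 668) + 442939)/(G(I) + F) = ((-238 + 668) + 442939)/(23 - 222096/189751) = (430 + 442939)/(4142177/189751) = 443369*(189751/4142177) = 84129711119/4142177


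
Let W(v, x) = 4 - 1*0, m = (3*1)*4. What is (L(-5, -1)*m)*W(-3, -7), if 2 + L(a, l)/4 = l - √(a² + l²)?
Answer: -576 - 192*√26 ≈ -1555.0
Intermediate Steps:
m = 12 (m = 3*4 = 12)
W(v, x) = 4 (W(v, x) = 4 + 0 = 4)
L(a, l) = -8 - 4*√(a² + l²) + 4*l (L(a, l) = -8 + 4*(l - √(a² + l²)) = -8 + (-4*√(a² + l²) + 4*l) = -8 - 4*√(a² + l²) + 4*l)
(L(-5, -1)*m)*W(-3, -7) = ((-8 - 4*√((-5)² + (-1)²) + 4*(-1))*12)*4 = ((-8 - 4*√(25 + 1) - 4)*12)*4 = ((-8 - 4*√26 - 4)*12)*4 = ((-12 - 4*√26)*12)*4 = (-144 - 48*√26)*4 = -576 - 192*√26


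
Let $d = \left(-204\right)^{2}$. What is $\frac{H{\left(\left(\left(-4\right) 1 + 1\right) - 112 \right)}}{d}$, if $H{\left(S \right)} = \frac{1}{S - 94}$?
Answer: $- \frac{1}{8697744} \approx -1.1497 \cdot 10^{-7}$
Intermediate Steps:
$d = 41616$
$H{\left(S \right)} = \frac{1}{-94 + S}$
$\frac{H{\left(\left(\left(-4\right) 1 + 1\right) - 112 \right)}}{d} = \frac{1}{\left(-94 + \left(\left(\left(-4\right) 1 + 1\right) - 112\right)\right) 41616} = \frac{1}{-94 + \left(\left(-4 + 1\right) - 112\right)} \frac{1}{41616} = \frac{1}{-94 - 115} \cdot \frac{1}{41616} = \frac{1}{-209} \cdot \frac{1}{41616} = \left(- \frac{1}{209}\right) \frac{1}{41616} = - \frac{1}{8697744}$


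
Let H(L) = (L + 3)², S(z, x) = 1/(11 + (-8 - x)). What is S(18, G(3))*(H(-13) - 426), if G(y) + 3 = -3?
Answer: -326/9 ≈ -36.222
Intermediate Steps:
G(y) = -6 (G(y) = -3 - 3 = -6)
S(z, x) = 1/(3 - x)
H(L) = (3 + L)²
S(18, G(3))*(H(-13) - 426) = (-1/(-3 - 6))*((3 - 13)² - 426) = (-1/(-9))*((-10)² - 426) = (-1*(-⅑))*(100 - 426) = (⅑)*(-326) = -326/9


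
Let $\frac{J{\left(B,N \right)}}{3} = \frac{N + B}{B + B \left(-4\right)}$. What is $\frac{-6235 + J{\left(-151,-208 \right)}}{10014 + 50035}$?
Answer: $- \frac{941844}{9067399} \approx -0.10387$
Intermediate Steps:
$J{\left(B,N \right)} = - \frac{B + N}{B}$ ($J{\left(B,N \right)} = 3 \frac{N + B}{B + B \left(-4\right)} = 3 \frac{B + N}{B - 4 B} = 3 \frac{B + N}{\left(-3\right) B} = 3 \left(B + N\right) \left(- \frac{1}{3 B}\right) = 3 \left(- \frac{B + N}{3 B}\right) = - \frac{B + N}{B}$)
$\frac{-6235 + J{\left(-151,-208 \right)}}{10014 + 50035} = \frac{-6235 + \frac{\left(-1\right) \left(-151\right) - -208}{-151}}{10014 + 50035} = \frac{-6235 - \frac{151 + 208}{151}}{60049} = \left(-6235 - \frac{359}{151}\right) \frac{1}{60049} = \left(- \frac{941844}{151}\right) \frac{1}{60049} = - \frac{941844}{9067399}$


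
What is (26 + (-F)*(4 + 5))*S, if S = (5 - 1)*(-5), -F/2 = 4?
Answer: -1960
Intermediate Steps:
F = -8 (F = -2*4 = -8)
S = -20 (S = 4*(-5) = -20)
(26 + (-F)*(4 + 5))*S = (26 + (-1*(-8))*(4 + 5))*(-20) = (26 + 8*9)*(-20) = (26 + 72)*(-20) = 98*(-20) = -1960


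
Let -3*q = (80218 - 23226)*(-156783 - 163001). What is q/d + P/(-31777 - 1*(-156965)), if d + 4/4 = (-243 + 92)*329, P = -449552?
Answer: -35650539712796/291531555 ≈ -1.2229e+5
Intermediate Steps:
q = 18225129728/3 (q = -(80218 - 23226)*(-156783 - 163001)/3 = -56992*(-319784)/3 = -1/3*(-18225129728) = 18225129728/3 ≈ 6.0750e+9)
d = -49680 (d = -1 + (-243 + 92)*329 = -1 - 151*329 = -1 - 49679 = -49680)
q/d + P/(-31777 - 1*(-156965)) = (18225129728/3)/(-49680) - 449552/(-31777 - 1*(-156965)) = (18225129728/3)*(-1/49680) - 449552/(-31777 + 156965) = -1139070608/9315 - 449552/125188 = -1139070608/9315 - 449552*1/125188 = -1139070608/9315 - 112388/31297 = -35650539712796/291531555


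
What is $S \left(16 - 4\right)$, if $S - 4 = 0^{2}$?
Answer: $48$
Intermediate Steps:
$S = 4$ ($S = 4 + 0^{2} = 4 + 0 = 4$)
$S \left(16 - 4\right) = 4 \left(16 - 4\right) = 4 \cdot 12 = 48$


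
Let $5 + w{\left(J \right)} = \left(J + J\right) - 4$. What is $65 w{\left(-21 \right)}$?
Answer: $-3315$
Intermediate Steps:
$w{\left(J \right)} = -9 + 2 J$ ($w{\left(J \right)} = -5 + \left(\left(J + J\right) - 4\right) = -5 + \left(2 J - 4\right) = -5 + \left(-4 + 2 J\right) = -9 + 2 J$)
$65 w{\left(-21 \right)} = 65 \left(-9 + 2 \left(-21\right)\right) = 65 \left(-9 - 42\right) = 65 \left(-51\right) = -3315$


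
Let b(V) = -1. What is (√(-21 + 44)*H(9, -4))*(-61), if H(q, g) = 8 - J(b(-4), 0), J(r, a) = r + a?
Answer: -549*√23 ≈ -2632.9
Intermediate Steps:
J(r, a) = a + r
H(q, g) = 9 (H(q, g) = 8 - (0 - 1) = 8 - 1*(-1) = 8 + 1 = 9)
(√(-21 + 44)*H(9, -4))*(-61) = (√(-21 + 44)*9)*(-61) = (√23*9)*(-61) = (9*√23)*(-61) = -549*√23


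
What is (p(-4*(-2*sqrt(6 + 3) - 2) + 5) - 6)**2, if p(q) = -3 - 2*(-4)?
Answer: 1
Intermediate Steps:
p(q) = 5 (p(q) = -3 + 8 = 5)
(p(-4*(-2*sqrt(6 + 3) - 2) + 5) - 6)**2 = (5 - 6)**2 = (-1)**2 = 1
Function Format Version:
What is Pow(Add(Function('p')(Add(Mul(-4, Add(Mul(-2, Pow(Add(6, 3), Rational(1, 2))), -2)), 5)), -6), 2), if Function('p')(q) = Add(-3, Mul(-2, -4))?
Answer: 1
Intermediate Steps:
Function('p')(q) = 5 (Function('p')(q) = Add(-3, 8) = 5)
Pow(Add(Function('p')(Add(Mul(-4, Add(Mul(-2, Pow(Add(6, 3), Rational(1, 2))), -2)), 5)), -6), 2) = Pow(Add(5, -6), 2) = Pow(-1, 2) = 1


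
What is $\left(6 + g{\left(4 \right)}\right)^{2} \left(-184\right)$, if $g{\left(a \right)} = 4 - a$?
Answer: $-6624$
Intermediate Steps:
$\left(6 + g{\left(4 \right)}\right)^{2} \left(-184\right) = \left(6 + \left(4 - 4\right)\right)^{2} \left(-184\right) = \left(6 + 0\right)^{2} \left(-184\right) = 6^{2} \left(-184\right) = 36 \left(-184\right) = -6624$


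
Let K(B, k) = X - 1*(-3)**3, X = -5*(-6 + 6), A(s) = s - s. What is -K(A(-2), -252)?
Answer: -27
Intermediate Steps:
A(s) = 0
X = 0 (X = -5*0 = 0)
K(B, k) = 27 (K(B, k) = 0 - 1*(-3)**3 = 0 - 1*(-27) = 0 + 27 = 27)
-K(A(-2), -252) = -1*27 = -27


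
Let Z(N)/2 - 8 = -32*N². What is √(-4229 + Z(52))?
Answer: I*√177269 ≈ 421.03*I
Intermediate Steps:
Z(N) = 16 - 64*N² (Z(N) = 16 + 2*(-32*N²) = 16 - 64*N²)
√(-4229 + Z(52)) = √(-4229 + (16 - 64*52²)) = √(-4229 + (16 - 64*2704)) = √(-4229 + (16 - 173056)) = √(-4229 - 173040) = √(-177269) = I*√177269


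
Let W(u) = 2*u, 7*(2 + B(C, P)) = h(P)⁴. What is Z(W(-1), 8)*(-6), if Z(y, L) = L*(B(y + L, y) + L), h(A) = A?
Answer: -2784/7 ≈ -397.71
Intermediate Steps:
B(C, P) = -2 + P⁴/7
Z(y, L) = L*(-2 + L + y⁴/7) (Z(y, L) = L*((-2 + y⁴/7) + L) = L*(-2 + L + y⁴/7))
Z(W(-1), 8)*(-6) = ((⅐)*8*(-14 + (2*(-1))⁴ + 7*8))*(-6) = ((⅐)*8*(-14 + (-2)⁴ + 56))*(-6) = ((⅐)*8*(-14 + 16 + 56))*(-6) = ((⅐)*8*58)*(-6) = (464/7)*(-6) = -2784/7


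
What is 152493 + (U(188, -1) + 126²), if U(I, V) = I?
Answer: 168557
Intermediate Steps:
152493 + (U(188, -1) + 126²) = 152493 + (188 + 126²) = 152493 + (188 + 15876) = 152493 + 16064 = 168557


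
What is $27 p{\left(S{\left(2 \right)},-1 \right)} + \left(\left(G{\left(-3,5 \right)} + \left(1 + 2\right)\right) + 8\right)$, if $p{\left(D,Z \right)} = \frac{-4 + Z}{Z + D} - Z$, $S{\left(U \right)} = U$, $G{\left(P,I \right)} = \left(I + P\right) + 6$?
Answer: $-89$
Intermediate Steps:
$G{\left(P,I \right)} = 6 + I + P$
$p{\left(D,Z \right)} = - Z + \frac{-4 + Z}{D + Z}$ ($p{\left(D,Z \right)} = \frac{-4 + Z}{D + Z} - Z = - Z + \frac{-4 + Z}{D + Z}$)
$27 p{\left(S{\left(2 \right)},-1 \right)} + \left(\left(G{\left(-3,5 \right)} + \left(1 + 2\right)\right) + 8\right) = 27 \frac{-4 - 1 - \left(-1\right)^{2} - 2 \left(-1\right)}{2 - 1} + \left(\left(\left(6 + 5 - 3\right) + \left(1 + 2\right)\right) + 8\right) = 27 \frac{-4 - 1 - 1 + 2}{1} + \left(\left(8 + 3\right) + 8\right) = 27 \cdot 1 \left(-4 - 1 - 1 + 2\right) + \left(11 + 8\right) = 27 \cdot 1 \left(-4\right) + 19 = 27 \left(-4\right) + 19 = -108 + 19 = -89$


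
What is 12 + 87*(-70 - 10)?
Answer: -6948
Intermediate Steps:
12 + 87*(-70 - 10) = 12 + 87*(-80) = 12 - 6960 = -6948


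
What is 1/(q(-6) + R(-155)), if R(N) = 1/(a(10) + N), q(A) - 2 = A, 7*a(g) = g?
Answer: -1075/4307 ≈ -0.24959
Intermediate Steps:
a(g) = g/7
q(A) = 2 + A
R(N) = 1/(10/7 + N) (R(N) = 1/((1/7)*10 + N) = 1/(10/7 + N))
1/(q(-6) + R(-155)) = 1/((2 - 6) + 7/(10 + 7*(-155))) = 1/(-4 + 7/(10 - 1085)) = 1/(-4 + 7/(-1075)) = 1/(-4 + 7*(-1/1075)) = 1/(-4 - 7/1075) = 1/(-4307/1075) = -1075/4307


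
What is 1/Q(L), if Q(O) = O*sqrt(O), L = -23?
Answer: I*sqrt(23)/529 ≈ 0.0090658*I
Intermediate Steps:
Q(O) = O**(3/2)
1/Q(L) = 1/((-23)**(3/2)) = 1/(-23*I*sqrt(23)) = I*sqrt(23)/529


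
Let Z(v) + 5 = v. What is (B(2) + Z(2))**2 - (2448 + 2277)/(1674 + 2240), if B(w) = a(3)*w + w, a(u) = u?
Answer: 93125/3914 ≈ 23.793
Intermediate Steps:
Z(v) = -5 + v
B(w) = 4*w (B(w) = 3*w + w = 4*w)
(B(2) + Z(2))**2 - (2448 + 2277)/(1674 + 2240) = (4*2 + (-5 + 2))**2 - (2448 + 2277)/(1674 + 2240) = (8 - 3)**2 - 4725/3914 = 5**2 - 4725/3914 = 25 - 1*4725/3914 = 25 - 4725/3914 = 93125/3914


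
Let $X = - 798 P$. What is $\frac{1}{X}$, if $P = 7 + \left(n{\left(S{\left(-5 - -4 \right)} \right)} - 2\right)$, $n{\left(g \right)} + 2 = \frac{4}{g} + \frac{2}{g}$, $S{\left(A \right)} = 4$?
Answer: $- \frac{1}{3591} \approx -0.00027847$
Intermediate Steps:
$n{\left(g \right)} = -2 + \frac{6}{g}$ ($n{\left(g \right)} = -2 + \left(\frac{4}{g} + \frac{2}{g}\right) = -2 + \frac{6}{g}$)
$P = \frac{9}{2}$ ($P = 7 - \left(4 - \frac{3}{2}\right) = 7 + \left(\left(-2 + 6 \cdot \frac{1}{4}\right) - 2\right) = 7 + \left(\left(-2 + \frac{3}{2}\right) - 2\right) = 7 - \frac{5}{2} = \frac{9}{2} \approx 4.5$)
$X = -3591$ ($X = \left(-798\right) \frac{9}{2} = -3591$)
$\frac{1}{X} = \frac{1}{-3591} = - \frac{1}{3591}$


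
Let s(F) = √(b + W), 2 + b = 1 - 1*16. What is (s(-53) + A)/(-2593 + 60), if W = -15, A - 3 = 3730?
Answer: -3733/2533 - 4*I*√2/2533 ≈ -1.4737 - 0.0022333*I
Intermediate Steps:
A = 3733 (A = 3 + 3730 = 3733)
b = -17 (b = -2 + (1 - 1*16) = -2 + (1 - 16) = -2 - 15 = -17)
s(F) = 4*I*√2 (s(F) = √(-17 - 15) = √(-32) = 4*I*√2)
(s(-53) + A)/(-2593 + 60) = (4*I*√2 + 3733)/(-2593 + 60) = (3733 + 4*I*√2)/(-2533) = (3733 + 4*I*√2)*(-1/2533) = -3733/2533 - 4*I*√2/2533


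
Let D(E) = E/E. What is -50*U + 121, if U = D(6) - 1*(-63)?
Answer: -3079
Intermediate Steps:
D(E) = 1
U = 64 (U = 1 - 1*(-63) = 1 + 63 = 64)
-50*U + 121 = -50*64 + 121 = -3200 + 121 = -3079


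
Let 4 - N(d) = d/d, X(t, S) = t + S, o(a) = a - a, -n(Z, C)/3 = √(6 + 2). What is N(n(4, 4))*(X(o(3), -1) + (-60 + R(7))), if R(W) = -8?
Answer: -207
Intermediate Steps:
n(Z, C) = -6*√2 (n(Z, C) = -3*√(6 + 2) = -6*√2)
o(a) = 0
X(t, S) = S + t
N(d) = 3 (N(d) = 4 - d/d = 4 - 1*1 = 4 - 1 = 3)
N(n(4, 4))*(X(o(3), -1) + (-60 + R(7))) = 3*((-1 + 0) + (-60 - 8)) = 3*(-1 - 68) = 3*(-69) = -207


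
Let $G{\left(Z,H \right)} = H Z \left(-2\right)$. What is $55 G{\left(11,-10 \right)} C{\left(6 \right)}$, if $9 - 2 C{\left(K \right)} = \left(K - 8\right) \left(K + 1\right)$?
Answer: $139150$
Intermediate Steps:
$G{\left(Z,H \right)} = - 2 H Z$
$C{\left(K \right)} = \frac{9}{2} - \frac{\left(1 + K\right) \left(-8 + K\right)}{2}$ ($C{\left(K \right)} = \frac{9}{2} - \frac{\left(K - 8\right) \left(K + 1\right)}{2} = \frac{9}{2} - \frac{\left(-8 + K\right) \left(1 + K\right)}{2} = \frac{9}{2} - \frac{\left(1 + K\right) \left(-8 + K\right)}{2}$)
$55 G{\left(11,-10 \right)} C{\left(6 \right)} = 55 \left(\left(-2\right) \left(-10\right) 11\right) \left(\frac{17}{2} - \frac{6^{2}}{2} + \frac{7}{2} \cdot 6\right) = 55 \cdot 220 \left(\frac{17}{2} - 18 + 21\right) = 12100 \left(\frac{17}{2} - 18 + 21\right) = 12100 \cdot \frac{23}{2} = 139150$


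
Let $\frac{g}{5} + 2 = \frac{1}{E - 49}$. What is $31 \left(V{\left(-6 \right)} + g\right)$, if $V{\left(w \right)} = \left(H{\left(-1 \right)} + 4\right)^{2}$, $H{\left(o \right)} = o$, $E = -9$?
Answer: $- \frac{1953}{58} \approx -33.672$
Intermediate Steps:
$g = - \frac{585}{58}$ ($g = -10 + \frac{5}{-9 - 49} = -10 + \frac{5}{-58} = -10 + 5 \left(- \frac{1}{58}\right) = -10 - \frac{5}{58} = - \frac{585}{58} \approx -10.086$)
$V{\left(w \right)} = 9$ ($V{\left(w \right)} = \left(-1 + 4\right)^{2} = 3^{2} = 9$)
$31 \left(V{\left(-6 \right)} + g\right) = 31 \left(9 - \frac{585}{58}\right) = 31 \left(- \frac{63}{58}\right) = - \frac{1953}{58}$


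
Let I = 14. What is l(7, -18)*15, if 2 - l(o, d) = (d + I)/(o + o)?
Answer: 240/7 ≈ 34.286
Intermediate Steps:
l(o, d) = 2 - (14 + d)/(2*o) (l(o, d) = 2 - (d + 14)/(o + o) = 2 - (14 + d)/(2*o))
l(7, -18)*15 = ((½)*(-14 - 1*(-18) + 4*7)/7)*15 = ((½)*(⅐)*(-14 + 18 + 28))*15 = ((½)*(⅐)*32)*15 = (16/7)*15 = 240/7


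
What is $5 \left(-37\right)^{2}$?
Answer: $6845$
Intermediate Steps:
$5 \left(-37\right)^{2} = 5 \cdot 1369 = 6845$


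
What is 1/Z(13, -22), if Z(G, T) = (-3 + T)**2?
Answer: 1/625 ≈ 0.0016000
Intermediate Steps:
1/Z(13, -22) = 1/((-3 - 22)**2) = 1/((-25)**2) = 1/625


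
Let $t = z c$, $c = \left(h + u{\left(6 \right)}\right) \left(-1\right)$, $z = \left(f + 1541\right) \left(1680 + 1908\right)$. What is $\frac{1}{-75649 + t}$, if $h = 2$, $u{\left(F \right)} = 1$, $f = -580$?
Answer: $- \frac{1}{10419853} \approx -9.5971 \cdot 10^{-8}$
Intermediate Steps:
$z = 3448068$ ($z = \left(-580 + 1541\right) \left(1680 + 1908\right) = 961 \cdot 3588 = 3448068$)
$c = -3$ ($c = \left(2 + 1\right) \left(-1\right) = 3 \left(-1\right) = -3$)
$t = -10344204$ ($t = 3448068 \left(-3\right) = -10344204$)
$\frac{1}{-75649 + t} = \frac{1}{-75649 - 10344204} = \frac{1}{-10419853} = - \frac{1}{10419853}$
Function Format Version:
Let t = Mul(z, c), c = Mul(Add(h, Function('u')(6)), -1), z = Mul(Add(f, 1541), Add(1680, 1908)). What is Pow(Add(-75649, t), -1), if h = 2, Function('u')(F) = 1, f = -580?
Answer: Rational(-1, 10419853) ≈ -9.5971e-8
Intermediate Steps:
z = 3448068 (z = Mul(Add(-580, 1541), Add(1680, 1908)) = Mul(961, 3588) = 3448068)
c = -3 (c = Mul(Add(2, 1), -1) = Mul(3, -1) = -3)
t = -10344204 (t = Mul(3448068, -3) = -10344204)
Pow(Add(-75649, t), -1) = Pow(Add(-75649, -10344204), -1) = Pow(-10419853, -1) = Rational(-1, 10419853)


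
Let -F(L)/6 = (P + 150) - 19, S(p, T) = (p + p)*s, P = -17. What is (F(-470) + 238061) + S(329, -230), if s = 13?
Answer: 245931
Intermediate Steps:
S(p, T) = 26*p (S(p, T) = (p + p)*13 = (2*p)*13 = 26*p)
F(L) = -684 (F(L) = -6*((-17 + 150) - 19) = -6*(133 - 19) = -6*114 = -684)
(F(-470) + 238061) + S(329, -230) = (-684 + 238061) + 26*329 = 237377 + 8554 = 245931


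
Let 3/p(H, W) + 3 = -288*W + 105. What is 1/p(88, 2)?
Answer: -158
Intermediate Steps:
p(H, W) = 3/(102 - 288*W) (p(H, W) = 3/(-3 + (-288*W + 105)) = 3/(-3 + (105 - 288*W)) = 3/(102 - 288*W))
1/p(88, 2) = 1/(-1/(-34 + 96*2)) = 1/(-1/(-34 + 192)) = 1/(-1/158) = -158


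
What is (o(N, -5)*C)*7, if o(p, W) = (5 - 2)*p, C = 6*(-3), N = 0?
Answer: 0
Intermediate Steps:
C = -18
o(p, W) = 3*p
(o(N, -5)*C)*7 = ((3*0)*(-18))*7 = (0*(-18))*7 = 0*7 = 0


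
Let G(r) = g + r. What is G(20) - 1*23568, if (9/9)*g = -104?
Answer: -23652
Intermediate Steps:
g = -104
G(r) = -104 + r
G(20) - 1*23568 = (-104 + 20) - 1*23568 = -84 - 23568 = -23652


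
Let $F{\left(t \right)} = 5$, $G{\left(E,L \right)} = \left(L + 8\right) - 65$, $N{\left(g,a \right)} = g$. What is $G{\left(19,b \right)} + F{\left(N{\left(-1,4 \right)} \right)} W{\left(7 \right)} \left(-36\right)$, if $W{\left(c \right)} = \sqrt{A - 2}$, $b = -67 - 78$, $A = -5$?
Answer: $-202 - 180 i \sqrt{7} \approx -202.0 - 476.24 i$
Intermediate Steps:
$b = -145$
$G{\left(E,L \right)} = -57 + L$ ($G{\left(E,L \right)} = \left(8 + L\right) - 65 = -57 + L$)
$W{\left(c \right)} = i \sqrt{7}$ ($W{\left(c \right)} = \sqrt{-5 - 2} = \sqrt{-7} = i \sqrt{7}$)
$G{\left(19,b \right)} + F{\left(N{\left(-1,4 \right)} \right)} W{\left(7 \right)} \left(-36\right) = \left(-57 - 145\right) + 5 i \sqrt{7} \left(-36\right) = -202 + 5 i \sqrt{7} \left(-36\right) = -202 - 180 i \sqrt{7}$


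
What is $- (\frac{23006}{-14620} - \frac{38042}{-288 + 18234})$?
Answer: $\frac{242259929}{65592630} \approx 3.6934$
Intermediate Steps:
$- (\frac{23006}{-14620} - \frac{38042}{-288 + 18234}) = - (23006 \left(- \frac{1}{14620}\right) - \frac{38042}{17946}) = - (- \frac{11503}{7310} - \frac{19021}{8973}) = \left(-1\right) \left(- \frac{242259929}{65592630}\right) = \frac{242259929}{65592630}$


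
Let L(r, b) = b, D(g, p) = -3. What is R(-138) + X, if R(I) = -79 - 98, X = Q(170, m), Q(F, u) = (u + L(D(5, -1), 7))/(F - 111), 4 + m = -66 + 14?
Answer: -10492/59 ≈ -177.83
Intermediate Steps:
m = -56 (m = -4 + (-66 + 14) = -4 - 52 = -56)
Q(F, u) = (7 + u)/(-111 + F) (Q(F, u) = (u + 7)/(F - 111) = (7 + u)/(-111 + F))
X = -49/59 (X = (7 - 56)/(-111 + 170) = -49/59 ≈ -0.83051)
R(I) = -177
R(-138) + X = -177 - 49/59 = -10492/59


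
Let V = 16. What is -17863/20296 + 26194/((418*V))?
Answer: 25760355/8483728 ≈ 3.0364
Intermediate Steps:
-17863/20296 + 26194/((418*V)) = -17863/20296 + 26194/((418*16)) = -17863*1/20296 + 26194/6688 = -17863/20296 + 26194*(1/6688) = -17863/20296 + 13097/3344 = 25760355/8483728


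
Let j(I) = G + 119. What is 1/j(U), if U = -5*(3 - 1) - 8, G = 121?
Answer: 1/240 ≈ 0.0041667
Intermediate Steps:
U = -18 (U = -5*2 - 8 = -10 - 8 = -18)
j(I) = 240 (j(I) = 121 + 119 = 240)
1/j(U) = 1/240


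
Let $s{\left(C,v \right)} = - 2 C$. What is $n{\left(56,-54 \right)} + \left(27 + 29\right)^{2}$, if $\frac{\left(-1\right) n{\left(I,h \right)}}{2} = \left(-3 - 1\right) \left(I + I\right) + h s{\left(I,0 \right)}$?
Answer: $-8064$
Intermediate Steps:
$n{\left(I,h \right)} = 16 I + 4 I h$ ($n{\left(I,h \right)} = - 2 \left(\left(-3 - 1\right) \left(I + I\right) + h \left(- 2 I\right)\right) = - 2 \left(- 4 \cdot 2 I - 2 I h\right) = - 2 \left(- 8 I - 2 I h\right) = 16 I + 4 I h$)
$n{\left(56,-54 \right)} + \left(27 + 29\right)^{2} = 4 \cdot 56 \left(4 - 54\right) + \left(27 + 29\right)^{2} = 4 \cdot 56 \left(-50\right) + 56^{2} = -11200 + 3136 = -8064$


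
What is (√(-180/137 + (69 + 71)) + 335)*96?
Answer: 32160 + 960*√26030/137 ≈ 33291.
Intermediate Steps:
(√(-180/137 + (69 + 71)) + 335)*96 = (√(-180*1/137 + 140) + 335)*96 = (√(-180/137 + 140) + 335)*96 = (√(19000/137) + 335)*96 = (10*√26030/137 + 335)*96 = (335 + 10*√26030/137)*96 = 32160 + 960*√26030/137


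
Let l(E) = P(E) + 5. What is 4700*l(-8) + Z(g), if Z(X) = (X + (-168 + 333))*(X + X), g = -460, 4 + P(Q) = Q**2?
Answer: 576900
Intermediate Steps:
P(Q) = -4 + Q**2
l(E) = 1 + E**2 (l(E) = (-4 + E**2) + 5 = 1 + E**2)
Z(X) = 2*X*(165 + X) (Z(X) = (X + 165)*(2*X) = (165 + X)*(2*X) = 2*X*(165 + X))
4700*l(-8) + Z(g) = 4700*(1 + (-8)**2) + 2*(-460)*(165 - 460) = 4700*(1 + 64) + 2*(-460)*(-295) = 4700*65 + 271400 = 305500 + 271400 = 576900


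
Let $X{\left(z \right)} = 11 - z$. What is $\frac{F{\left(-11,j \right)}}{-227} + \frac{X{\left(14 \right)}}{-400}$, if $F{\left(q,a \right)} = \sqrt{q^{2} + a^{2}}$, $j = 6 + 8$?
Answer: $\frac{3}{400} - \frac{\sqrt{317}}{227} \approx -0.070934$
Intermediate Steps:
$j = 14$
$F{\left(q,a \right)} = \sqrt{a^{2} + q^{2}}$
$\frac{F{\left(-11,j \right)}}{-227} + \frac{X{\left(14 \right)}}{-400} = \frac{\sqrt{14^{2} + \left(-11\right)^{2}}}{-227} + \frac{11 - 14}{-400} = \sqrt{196 + 121} \left(- \frac{1}{227}\right) + \left(11 - 14\right) \left(- \frac{1}{400}\right) = \sqrt{317} \left(- \frac{1}{227}\right) - - \frac{3}{400} = - \frac{\sqrt{317}}{227} + \frac{3}{400} = \frac{3}{400} - \frac{\sqrt{317}}{227}$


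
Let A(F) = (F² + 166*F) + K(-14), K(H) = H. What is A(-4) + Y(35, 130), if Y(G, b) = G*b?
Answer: 3888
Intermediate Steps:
A(F) = -14 + F² + 166*F (A(F) = (F² + 166*F) - 14 = -14 + F² + 166*F)
A(-4) + Y(35, 130) = (-14 + (-4)² + 166*(-4)) + 35*130 = (-14 + 16 - 664) + 4550 = -662 + 4550 = 3888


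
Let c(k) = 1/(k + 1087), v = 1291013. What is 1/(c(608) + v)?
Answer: 1695/2188267036 ≈ 7.7459e-7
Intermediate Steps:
c(k) = 1/(1087 + k)
1/(c(608) + v) = 1/(1/(1087 + 608) + 1291013) = 1/(1/1695 + 1291013) = 1/(2188267036/1695) = 1695/2188267036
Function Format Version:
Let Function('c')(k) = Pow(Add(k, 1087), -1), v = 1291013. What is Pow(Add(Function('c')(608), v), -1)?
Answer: Rational(1695, 2188267036) ≈ 7.7459e-7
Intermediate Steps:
Function('c')(k) = Pow(Add(1087, k), -1)
Pow(Add(Function('c')(608), v), -1) = Pow(Add(Pow(Add(1087, 608), -1), 1291013), -1) = Pow(Add(Pow(1695, -1), 1291013), -1) = Pow(Add(Rational(1, 1695), 1291013), -1) = Pow(Rational(2188267036, 1695), -1) = Rational(1695, 2188267036)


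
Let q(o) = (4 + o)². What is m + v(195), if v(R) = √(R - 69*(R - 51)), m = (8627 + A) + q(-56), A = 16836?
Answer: 28167 + I*√9741 ≈ 28167.0 + 98.697*I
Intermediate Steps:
m = 28167 (m = (8627 + 16836) + (4 - 56)² = 25463 + (-52)² = 25463 + 2704 = 28167)
v(R) = √(3519 - 68*R) (v(R) = √(R - 69*(-51 + R)) = √(R + (3519 - 69*R)) = √(3519 - 68*R))
m + v(195) = 28167 + √(3519 - 68*195) = 28167 + √(3519 - 13260) = 28167 + √(-9741) = 28167 + I*√9741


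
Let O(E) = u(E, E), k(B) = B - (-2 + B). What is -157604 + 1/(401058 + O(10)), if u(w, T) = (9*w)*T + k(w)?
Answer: -63350503839/401960 ≈ -1.5760e+5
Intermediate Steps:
k(B) = 2 (k(B) = B + (2 - B) = 2)
u(w, T) = 2 + 9*T*w (u(w, T) = (9*w)*T + 2 = 9*T*w + 2 = 2 + 9*T*w)
O(E) = 2 + 9*E² (O(E) = 2 + 9*E*E = 2 + 9*E²)
-157604 + 1/(401058 + O(10)) = -157604 + 1/(401058 + (2 + 9*10²)) = -157604 + 1/(401058 + (2 + 9*100)) = -157604 + 1/(401058 + (2 + 900)) = -157604 + 1/(401058 + 902) = -157604 + 1/401960 = -63350503839/401960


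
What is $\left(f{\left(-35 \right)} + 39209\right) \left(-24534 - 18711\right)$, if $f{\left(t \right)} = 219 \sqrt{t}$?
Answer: $-1695593205 - 9470655 i \sqrt{35} \approx -1.6956 \cdot 10^{9} - 5.6029 \cdot 10^{7} i$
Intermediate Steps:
$\left(f{\left(-35 \right)} + 39209\right) \left(-24534 - 18711\right) = \left(219 \sqrt{-35} + 39209\right) \left(-24534 - 18711\right) = \left(219 i \sqrt{35} + 39209\right) \left(-43245\right) = \left(39209 + 219 i \sqrt{35}\right) \left(-43245\right) = -1695593205 - 9470655 i \sqrt{35}$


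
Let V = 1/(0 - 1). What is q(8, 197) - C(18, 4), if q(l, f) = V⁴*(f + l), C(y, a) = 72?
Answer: 133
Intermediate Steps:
V = -1 (V = 1/(-1) = -1)
q(l, f) = f + l (q(l, f) = (-1)⁴*(f + l) = 1*(f + l) = f + l)
q(8, 197) - C(18, 4) = (197 + 8) - 1*72 = 205 - 72 = 133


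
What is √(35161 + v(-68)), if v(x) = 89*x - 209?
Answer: 170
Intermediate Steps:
v(x) = -209 + 89*x
√(35161 + v(-68)) = √(35161 + (-209 + 89*(-68))) = √(35161 + (-209 - 6052)) = √(35161 - 6261) = √28900 = 170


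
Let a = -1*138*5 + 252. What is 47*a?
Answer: -20586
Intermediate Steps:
a = -438 (a = -138*5 + 252 = -690 + 252 = -438)
47*a = 47*(-438) = -20586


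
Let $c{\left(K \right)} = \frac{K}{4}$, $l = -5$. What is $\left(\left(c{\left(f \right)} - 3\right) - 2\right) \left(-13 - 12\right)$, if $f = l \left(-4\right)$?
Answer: $0$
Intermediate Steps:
$f = 20$ ($f = \left(-5\right) \left(-4\right) = 20$)
$c{\left(K \right)} = \frac{K}{4}$ ($c{\left(K \right)} = K \frac{1}{4} = \frac{K}{4}$)
$\left(\left(c{\left(f \right)} - 3\right) - 2\right) \left(-13 - 12\right) = \left(\left(\frac{1}{4} \cdot 20 - 3\right) - 2\right) \left(-13 - 12\right) = \left(\left(5 - 3\right) - 2\right) \left(-25\right) = \left(2 - 2\right) \left(-25\right) = 0 \left(-25\right) = 0$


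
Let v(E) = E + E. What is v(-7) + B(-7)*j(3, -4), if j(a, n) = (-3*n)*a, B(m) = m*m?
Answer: 1750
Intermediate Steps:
B(m) = m**2
j(a, n) = -3*a*n
v(E) = 2*E
v(-7) + B(-7)*j(3, -4) = 2*(-7) + (-7)**2*(-3*3*(-4)) = -14 + 49*36 = -14 + 1764 = 1750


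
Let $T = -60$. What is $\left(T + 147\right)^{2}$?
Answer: $7569$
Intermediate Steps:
$\left(T + 147\right)^{2} = \left(-60 + 147\right)^{2} = 87^{2} = 7569$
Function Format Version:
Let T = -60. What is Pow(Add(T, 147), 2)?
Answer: 7569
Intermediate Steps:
Pow(Add(T, 147), 2) = Pow(Add(-60, 147), 2) = Pow(87, 2) = 7569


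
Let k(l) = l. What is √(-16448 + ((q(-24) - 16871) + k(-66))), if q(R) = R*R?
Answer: I*√32809 ≈ 181.13*I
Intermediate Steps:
q(R) = R²
√(-16448 + ((q(-24) - 16871) + k(-66))) = √(-16448 + (((-24)² - 16871) - 66)) = √(-16448 + ((576 - 16871) - 66)) = √(-16448 + (-16295 - 66)) = √(-16448 - 16361) = √(-32809) = I*√32809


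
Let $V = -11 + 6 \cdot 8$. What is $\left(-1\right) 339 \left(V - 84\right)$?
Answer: $15933$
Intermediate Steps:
$V = 37$ ($V = -11 + 48 = 37$)
$\left(-1\right) 339 \left(V - 84\right) = \left(-1\right) 339 \left(37 - 84\right) = \left(-339\right) \left(-47\right) = 15933$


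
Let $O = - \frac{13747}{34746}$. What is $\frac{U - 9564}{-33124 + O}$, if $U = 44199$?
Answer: $- \frac{1203427710}{1150940251} \approx -1.0456$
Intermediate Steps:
$O = - \frac{13747}{34746}$ ($O = \left(-13747\right) \frac{1}{34746} = - \frac{13747}{34746} \approx -0.39564$)
$\frac{U - 9564}{-33124 + O} = \frac{44199 - 9564}{-33124 - \frac{13747}{34746}} = \frac{34635}{- \frac{1150940251}{34746}} = 34635 \left(- \frac{34746}{1150940251}\right) = - \frac{1203427710}{1150940251}$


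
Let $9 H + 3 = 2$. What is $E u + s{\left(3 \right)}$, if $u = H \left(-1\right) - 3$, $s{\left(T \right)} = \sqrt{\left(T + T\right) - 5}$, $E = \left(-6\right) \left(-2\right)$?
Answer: $- \frac{101}{3} \approx -33.667$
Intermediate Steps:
$H = - \frac{1}{9}$ ($H = - \frac{1}{3} + \frac{1}{9} \cdot 2 = - \frac{1}{3} + \frac{2}{9} = - \frac{1}{9} \approx -0.11111$)
$E = 12$
$s{\left(T \right)} = \sqrt{-5 + 2 T}$ ($s{\left(T \right)} = \sqrt{2 T - 5} = \sqrt{-5 + 2 T}$)
$u = - \frac{26}{9}$ ($u = \left(- \frac{1}{9}\right) \left(-1\right) - 3 = \frac{1}{9} - 3 = - \frac{26}{9} \approx -2.8889$)
$E u + s{\left(3 \right)} = 12 \left(- \frac{26}{9}\right) + \sqrt{-5 + 2 \cdot 3} = - \frac{104}{3} + \sqrt{-5 + 6} = - \frac{104}{3} + \sqrt{1} = - \frac{104}{3} + 1 = - \frac{101}{3}$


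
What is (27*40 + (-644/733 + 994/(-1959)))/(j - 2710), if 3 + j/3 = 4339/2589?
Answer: -668321250503/1681607376813 ≈ -0.39743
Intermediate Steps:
j = -3428/863 (j = -9 + 3*(4339/2589) = -9 + 4339/863 = -3428/863 ≈ -3.9722)
(27*40 + (-644/733 + 994/(-1959)))/(j - 2710) = (27*40 + (-644/733 + 994/(-1959)))/(-3428/863 - 2710) = (1080 + (-644*1/733 + 994*(-1/1959)))/(-2342158/863) = (1080 + (-644/733 - 994/1959))*(-863/2342158) = (1080 - 1990198/1435947)*(-863/2342158) = (1548832562/1435947)*(-863/2342158) = -668321250503/1681607376813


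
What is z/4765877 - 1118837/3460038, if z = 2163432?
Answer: 2153317405367/16490115523326 ≈ 0.13058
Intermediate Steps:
z/4765877 - 1118837/3460038 = 2163432/4765877 - 1118837/3460038 = 2153317405367/16490115523326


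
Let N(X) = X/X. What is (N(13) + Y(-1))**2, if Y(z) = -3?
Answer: 4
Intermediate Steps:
N(X) = 1
(N(13) + Y(-1))**2 = (1 - 3)**2 = (-2)**2 = 4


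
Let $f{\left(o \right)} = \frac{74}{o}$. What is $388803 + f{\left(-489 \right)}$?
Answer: $\frac{190124593}{489} \approx 3.888 \cdot 10^{5}$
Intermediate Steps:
$388803 + f{\left(-489 \right)} = 388803 + \frac{74}{-489} = 388803 + 74 \left(- \frac{1}{489}\right) = 388803 - \frac{74}{489} = \frac{190124593}{489}$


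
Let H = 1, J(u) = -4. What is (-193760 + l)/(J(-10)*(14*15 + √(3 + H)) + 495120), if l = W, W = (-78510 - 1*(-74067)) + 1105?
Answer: -98549/247136 ≈ -0.39876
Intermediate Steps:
W = -3338 (W = (-78510 + 74067) + 1105 = -4443 + 1105 = -3338)
l = -3338
(-193760 + l)/(J(-10)*(14*15 + √(3 + H)) + 495120) = (-193760 - 3338)/(-4*(14*15 + √(3 + 1)) + 495120) = -197098/(-4*(210 + √4) + 495120) = -197098/(-4*(210 + 2) + 495120) = -197098/(-4*212 + 495120) = -197098/(-848 + 495120) = -197098/494272 = -197098*1/494272 = -98549/247136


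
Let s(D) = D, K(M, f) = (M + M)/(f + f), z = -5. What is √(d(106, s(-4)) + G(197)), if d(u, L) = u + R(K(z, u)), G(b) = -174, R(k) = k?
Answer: I*√764578/106 ≈ 8.2491*I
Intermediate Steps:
K(M, f) = M/f (K(M, f) = (2*M)/((2*f)) = (2*M)*(1/(2*f)) = M/f)
d(u, L) = u - 5/u
√(d(106, s(-4)) + G(197)) = √((106 - 5/106) - 174) = √(11231/106 - 174) = √(-7213/106) = I*√764578/106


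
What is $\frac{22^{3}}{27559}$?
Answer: $\frac{10648}{27559} \approx 0.38637$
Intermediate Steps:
$\frac{22^{3}}{27559} = 10648 \cdot \frac{1}{27559} = \frac{10648}{27559}$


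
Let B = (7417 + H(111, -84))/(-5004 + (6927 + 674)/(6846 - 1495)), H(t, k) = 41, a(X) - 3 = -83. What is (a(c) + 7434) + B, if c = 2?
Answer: 196817869504/26768803 ≈ 7352.5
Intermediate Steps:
a(X) = -80 (a(X) = 3 - 83 = -80)
B = -39907758/26768803 (B = (7417 + 41)/(-5004 + (6927 + 674)/(6846 - 1495)) = 7458/(-5004 + 7601/5351) = 7458/(-26768803/5351) = 7458*(-5351/26768803) = -39907758/26768803 ≈ -1.4908)
(a(c) + 7434) + B = (-80 + 7434) - 39907758/26768803 = 7354 - 39907758/26768803 = 196817869504/26768803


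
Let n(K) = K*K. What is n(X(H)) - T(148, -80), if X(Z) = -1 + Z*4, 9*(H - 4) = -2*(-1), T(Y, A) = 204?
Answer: 3925/81 ≈ 48.457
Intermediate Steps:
H = 38/9 (H = 4 + (-2*(-1))/9 = 4 + (1/9)*2 = 4 + 2/9 = 38/9 ≈ 4.2222)
X(Z) = -1 + 4*Z
n(K) = K**2
n(X(H)) - T(148, -80) = (-1 + 4*(38/9))**2 - 1*204 = (-1 + 152/9)**2 - 204 = (143/9)**2 - 204 = 20449/81 - 204 = 3925/81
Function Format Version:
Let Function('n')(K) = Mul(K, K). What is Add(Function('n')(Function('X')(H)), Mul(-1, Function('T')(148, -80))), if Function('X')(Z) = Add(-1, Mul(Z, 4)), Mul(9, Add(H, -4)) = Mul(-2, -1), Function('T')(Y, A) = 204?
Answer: Rational(3925, 81) ≈ 48.457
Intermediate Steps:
H = Rational(38, 9) (H = Add(4, Mul(Rational(1, 9), Mul(-2, -1))) = Add(4, Mul(Rational(1, 9), 2)) = Add(4, Rational(2, 9)) = Rational(38, 9) ≈ 4.2222)
Function('X')(Z) = Add(-1, Mul(4, Z))
Function('n')(K) = Pow(K, 2)
Add(Function('n')(Function('X')(H)), Mul(-1, Function('T')(148, -80))) = Add(Pow(Add(-1, Mul(4, Rational(38, 9))), 2), Mul(-1, 204)) = Add(Pow(Add(-1, Rational(152, 9)), 2), -204) = Add(Pow(Rational(143, 9), 2), -204) = Add(Rational(20449, 81), -204) = Rational(3925, 81)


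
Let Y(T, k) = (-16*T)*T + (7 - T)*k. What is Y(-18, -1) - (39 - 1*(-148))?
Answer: -5396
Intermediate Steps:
Y(T, k) = -16*T² + k*(7 - T)
Y(-18, -1) - (39 - 1*(-148)) = (-16*(-18)² + 7*(-1) - 1*(-18)*(-1)) - (39 - 1*(-148)) = (-16*324 - 7 - 18) - (39 + 148) = (-5184 - 7 - 18) - 1*187 = -5209 - 187 = -5396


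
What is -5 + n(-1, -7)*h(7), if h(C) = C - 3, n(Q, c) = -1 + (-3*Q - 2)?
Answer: -5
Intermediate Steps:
n(Q, c) = -3 - 3*Q (n(Q, c) = -1 + (-2 - 3*Q) = -3 - 3*Q)
h(C) = -3 + C
-5 + n(-1, -7)*h(7) = -5 + (-3 - 3*(-1))*(-3 + 7) = -5 + (-3 + 3)*4 = -5 + 0*4 = -5 + 0 = -5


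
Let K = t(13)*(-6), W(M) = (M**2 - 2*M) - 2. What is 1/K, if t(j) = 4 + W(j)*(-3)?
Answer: 1/2514 ≈ 0.00039777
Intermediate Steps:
W(M) = -2 + M**2 - 2*M
t(j) = 10 - 3*j**2 + 6*j (t(j) = 4 + (-2 + j**2 - 2*j)*(-3) = 4 + (6 - 3*j**2 + 6*j) = 10 - 3*j**2 + 6*j)
K = 2514 (K = (10 - 3*13**2 + 6*13)*(-6) = (10 - 3*169 + 78)*(-6) = (10 - 507 + 78)*(-6) = -419*(-6) = 2514)
1/K = 1/2514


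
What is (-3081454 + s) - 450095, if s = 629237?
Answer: -2902312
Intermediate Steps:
(-3081454 + s) - 450095 = (-3081454 + 629237) - 450095 = -2452217 - 450095 = -2902312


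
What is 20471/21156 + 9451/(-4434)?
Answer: -18196157/15634284 ≈ -1.1639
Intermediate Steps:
20471/21156 + 9451/(-4434) = 20471*(1/21156) + 9451*(-1/4434) = 20471/21156 - 9451/4434 = -18196157/15634284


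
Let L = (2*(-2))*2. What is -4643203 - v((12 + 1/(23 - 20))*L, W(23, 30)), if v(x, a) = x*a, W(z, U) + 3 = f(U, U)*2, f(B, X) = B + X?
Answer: -4631659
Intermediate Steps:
W(z, U) = -3 + 4*U (W(z, U) = -3 + (U + U)*2 = -3 + (2*U)*2 = -3 + 4*U)
L = -8 (L = -4*2 = -8)
v(x, a) = a*x
-4643203 - v((12 + 1/(23 - 20))*L, W(23, 30)) = -4643203 - (-3 + 4*30)*(12 + 1/(23 - 20))*(-8) = -4643203 - (-3 + 120)*(12 + 1/3)*(-8) = -4643203 - 117*(12 + ⅓)*(-8) = -4643203 - 117*(37/3)*(-8) = -4643203 - 117*(-296)/3 = -4643203 - 1*(-11544) = -4643203 + 11544 = -4631659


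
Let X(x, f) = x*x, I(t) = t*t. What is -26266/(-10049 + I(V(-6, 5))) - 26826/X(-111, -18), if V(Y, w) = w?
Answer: 9119927/20584284 ≈ 0.44305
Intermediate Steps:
I(t) = t**2
X(x, f) = x**2
-26266/(-10049 + I(V(-6, 5))) - 26826/X(-111, -18) = -26266/(-10049 + 5**2) - 26826/((-111)**2) = -26266/(-10049 + 25) - 26826/12321 = -26266/(-10024) - 26826*1/12321 = -26266*(-1/10024) - 8942/4107 = 13133/5012 - 8942/4107 = 9119927/20584284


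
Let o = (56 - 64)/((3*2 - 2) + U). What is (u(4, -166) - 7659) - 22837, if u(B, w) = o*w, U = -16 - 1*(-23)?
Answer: -334128/11 ≈ -30375.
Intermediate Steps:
U = 7 (U = -16 + 23 = 7)
o = -8/11 (o = (56 - 64)/((3*2 - 2) + 7) = -8/((6 - 2) + 7) = -8/(4 + 7) = -8/11 ≈ -0.72727)
u(B, w) = -8*w/11
(u(4, -166) - 7659) - 22837 = (-8/11*(-166) - 7659) - 22837 = (1328/11 - 7659) - 22837 = -82921/11 - 22837 = -334128/11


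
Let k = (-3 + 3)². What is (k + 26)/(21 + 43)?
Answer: 13/32 ≈ 0.40625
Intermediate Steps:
k = 0 (k = 0² = 0)
(k + 26)/(21 + 43) = (0 + 26)/(21 + 43) = 26/64 = 26*(1/64) = 13/32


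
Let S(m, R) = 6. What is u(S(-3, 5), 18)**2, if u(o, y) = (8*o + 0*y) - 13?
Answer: 1225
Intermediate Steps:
u(o, y) = -13 + 8*o (u(o, y) = (8*o + 0) - 13 = 8*o - 13 = -13 + 8*o)
u(S(-3, 5), 18)**2 = (-13 + 8*6)**2 = (-13 + 48)**2 = 35**2 = 1225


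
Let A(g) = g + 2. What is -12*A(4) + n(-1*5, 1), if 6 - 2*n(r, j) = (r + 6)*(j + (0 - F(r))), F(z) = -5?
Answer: -72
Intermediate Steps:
A(g) = 2 + g
n(r, j) = 3 - (5 + j)*(6 + r)/2 (n(r, j) = 3 - (r + 6)*(j + (0 - 1*(-5)))/2 = 3 - (6 + r)*(j + (0 + 5))/2 = 3 - (6 + r)*(j + 5)/2 = 3 - (6 + r)*(5 + j)/2 = 3 - (5 + j)*(6 + r)/2)
-12*A(4) + n(-1*5, 1) = -12*(2 + 4) + (-12 - 3*1 - (-5)*5/2 - 1/2*1*(-1*5)) = -12*6 + (-12 - 3 - 5/2*(-5) - 1/2*1*(-5)) = -72 + (-12 - 3 + 25/2 + 5/2) = -72 + 0 = -72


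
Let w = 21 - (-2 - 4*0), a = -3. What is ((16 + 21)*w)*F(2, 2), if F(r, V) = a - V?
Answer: -4255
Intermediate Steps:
F(r, V) = -3 - V
w = 23 (w = 21 - (-2 + 0) = 21 - 1*(-2) = 21 + 2 = 23)
((16 + 21)*w)*F(2, 2) = ((16 + 21)*23)*(-3 - 1*2) = (37*23)*(-3 - 2) = 851*(-5) = -4255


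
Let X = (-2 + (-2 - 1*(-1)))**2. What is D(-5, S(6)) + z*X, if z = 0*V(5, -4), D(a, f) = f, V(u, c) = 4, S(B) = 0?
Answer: 0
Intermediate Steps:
X = 9 (X = (-2 + (-2 + 1))**2 = (-2 - 1)**2 = (-3)**2 = 9)
z = 0 (z = 0*4 = 0)
D(-5, S(6)) + z*X = 0 + 0*9 = 0 + 0 = 0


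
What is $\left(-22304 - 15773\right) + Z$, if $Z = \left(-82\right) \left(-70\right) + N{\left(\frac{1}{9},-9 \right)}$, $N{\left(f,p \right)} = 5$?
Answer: $-32332$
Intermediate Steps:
$Z = 5745$ ($Z = \left(-82\right) \left(-70\right) + 5 = 5740 + 5 = 5745$)
$\left(-22304 - 15773\right) + Z = \left(-22304 - 15773\right) + 5745 = -38077 + 5745 = -32332$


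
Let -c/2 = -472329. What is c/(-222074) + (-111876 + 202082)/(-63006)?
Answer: -19887882298/3497998611 ≈ -5.6855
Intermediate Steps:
c = 944658 (c = -2*(-472329) = 944658)
c/(-222074) + (-111876 + 202082)/(-63006) = 944658/(-222074) + (-111876 + 202082)/(-63006) = 944658*(-1/222074) + 90206*(-1/63006) = -472329/111037 - 45103/31503 = -19887882298/3497998611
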